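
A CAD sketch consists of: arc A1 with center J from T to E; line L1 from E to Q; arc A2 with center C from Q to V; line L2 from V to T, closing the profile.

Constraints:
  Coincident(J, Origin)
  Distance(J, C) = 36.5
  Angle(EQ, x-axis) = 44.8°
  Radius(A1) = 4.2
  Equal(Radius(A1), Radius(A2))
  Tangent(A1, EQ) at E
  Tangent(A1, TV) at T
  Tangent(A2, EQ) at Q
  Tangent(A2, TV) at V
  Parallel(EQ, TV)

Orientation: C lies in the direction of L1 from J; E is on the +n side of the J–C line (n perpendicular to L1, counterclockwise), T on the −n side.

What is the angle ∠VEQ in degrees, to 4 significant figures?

12.96°

The slot axis is L1's direction at 44.8°, so u = (cos 44.8°, sin 44.8°) = (0.7096, 0.7046) and n = (−sin 44.8°, cos 44.8°) = (-0.7046, 0.7096). J is at the origin and C lies 36.5 along u from J, so C = 36.5·u = (25.90, 25.72). Tangency of A1 to both parallel lines with radius 4.2 puts E and T at J ± 4.2·n: E = (-2.959, 2.980), T = (2.959, -2.980). Equal radii place Q and V the same way about C: Q = C + 4.2·n = (22.94, 28.70), V = C − 4.2·n = (28.86, 22.74). Then cos ∠VEQ = EV·EQ / (|EV||EQ|), giving 12.96°.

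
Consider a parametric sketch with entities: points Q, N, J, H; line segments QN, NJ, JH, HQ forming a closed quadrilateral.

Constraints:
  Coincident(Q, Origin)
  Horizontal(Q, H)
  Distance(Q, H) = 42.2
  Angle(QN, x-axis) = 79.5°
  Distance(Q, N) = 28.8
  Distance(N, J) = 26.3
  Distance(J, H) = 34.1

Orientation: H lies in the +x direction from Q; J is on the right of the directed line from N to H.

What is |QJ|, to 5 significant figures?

8.4558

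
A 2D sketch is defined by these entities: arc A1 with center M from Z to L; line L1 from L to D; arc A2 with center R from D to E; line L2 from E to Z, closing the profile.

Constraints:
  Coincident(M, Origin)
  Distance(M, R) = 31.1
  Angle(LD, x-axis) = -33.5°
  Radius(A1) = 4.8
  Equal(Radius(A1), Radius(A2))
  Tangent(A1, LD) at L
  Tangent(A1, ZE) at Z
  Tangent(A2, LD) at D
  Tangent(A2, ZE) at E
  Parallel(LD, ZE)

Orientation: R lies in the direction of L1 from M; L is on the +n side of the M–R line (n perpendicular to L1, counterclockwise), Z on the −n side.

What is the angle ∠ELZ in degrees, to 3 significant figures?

72.8°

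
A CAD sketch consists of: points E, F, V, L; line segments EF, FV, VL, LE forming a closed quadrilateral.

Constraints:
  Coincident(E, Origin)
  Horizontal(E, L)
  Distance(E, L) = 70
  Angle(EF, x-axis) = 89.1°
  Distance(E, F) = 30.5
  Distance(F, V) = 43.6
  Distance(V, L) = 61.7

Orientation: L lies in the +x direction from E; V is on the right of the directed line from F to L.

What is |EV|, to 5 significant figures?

15.436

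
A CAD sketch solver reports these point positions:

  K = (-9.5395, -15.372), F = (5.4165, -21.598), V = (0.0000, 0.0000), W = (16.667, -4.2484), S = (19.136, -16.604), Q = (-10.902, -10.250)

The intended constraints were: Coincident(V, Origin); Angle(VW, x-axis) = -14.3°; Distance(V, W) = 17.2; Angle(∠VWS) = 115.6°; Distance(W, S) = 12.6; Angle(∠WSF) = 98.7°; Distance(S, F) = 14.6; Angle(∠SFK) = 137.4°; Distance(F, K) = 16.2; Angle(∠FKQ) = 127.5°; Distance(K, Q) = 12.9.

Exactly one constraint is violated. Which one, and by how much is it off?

Distance(K, Q) = 12.9 — off by 7.60.

V = (0.00, 0.00) ✓; VW at -14.30° ✓; |VW| = 17.20 ✓; ∠VWS = 115.6° ✓; |WS| = 12.60 ✓; ∠WSF = 98.70° ✓; |SF| = 14.60 ✓; ∠SFK = 137.4° ✓; |FK| = 16.20 ✓; ∠FKQ = 127.5° ✓; |KQ| = 5.300 ✗.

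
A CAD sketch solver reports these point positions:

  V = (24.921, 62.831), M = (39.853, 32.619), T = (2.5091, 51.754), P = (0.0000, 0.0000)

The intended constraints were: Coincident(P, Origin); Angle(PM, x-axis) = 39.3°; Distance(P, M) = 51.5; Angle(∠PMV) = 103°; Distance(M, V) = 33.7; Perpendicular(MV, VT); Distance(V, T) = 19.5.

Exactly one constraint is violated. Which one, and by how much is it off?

Distance(V, T) = 19.5 — off by 5.50.

P = (0.00, 0.00) ✓; PM at 39.30° ✓; |PM| = 51.50 ✓; ∠PMV = 103.0° ✓; |MV| = 33.70 ✓; ∠(MV, VT) = 90.00° ✓; |VT| = 25.00 ✗.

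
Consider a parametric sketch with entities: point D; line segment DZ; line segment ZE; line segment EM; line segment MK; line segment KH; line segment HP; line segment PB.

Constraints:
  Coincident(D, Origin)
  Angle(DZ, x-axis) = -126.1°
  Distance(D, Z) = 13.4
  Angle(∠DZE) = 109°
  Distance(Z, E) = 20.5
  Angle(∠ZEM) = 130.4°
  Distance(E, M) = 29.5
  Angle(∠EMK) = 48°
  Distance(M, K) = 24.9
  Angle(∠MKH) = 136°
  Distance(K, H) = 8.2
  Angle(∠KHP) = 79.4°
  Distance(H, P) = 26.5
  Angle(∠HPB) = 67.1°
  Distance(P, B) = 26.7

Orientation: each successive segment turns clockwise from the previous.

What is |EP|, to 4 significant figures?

10.58

D is at the origin; DZ runs at -126.1° with length 13.4, so Z = (-7.895, -10.83). ∠DZE = 109.0° gives ZE at 162.9° from the x-axis; with |ZE| = 20.5, E = (-27.49, -4.799). ∠ZEM = 130.4° gives EM at 113.3° from the x-axis; with |EM| = 29.5, M = (-39.16, 22.29). ∠EMK = 48.0° gives MK at -18.70° from the x-axis; with |MK| = 24.9, K = (-15.57, 14.31). ∠MKH = 136.0° gives KH at -62.70° from the x-axis; with |KH| = 8.2, H = (-11.81, 7.025). ∠KHP = 79.4° gives HP at -163.3° from the x-axis; with |HP| = 26.5, P = (-37.19, -0.5900). Then |EP| = |P − E| = 10.58.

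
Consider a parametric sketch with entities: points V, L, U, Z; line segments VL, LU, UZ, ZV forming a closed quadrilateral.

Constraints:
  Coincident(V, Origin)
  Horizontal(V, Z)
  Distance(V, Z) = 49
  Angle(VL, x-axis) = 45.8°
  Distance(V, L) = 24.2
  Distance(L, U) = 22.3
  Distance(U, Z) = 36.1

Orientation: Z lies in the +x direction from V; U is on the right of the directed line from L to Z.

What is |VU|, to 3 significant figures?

14.0

Checks: |LU| = 22.30 ✓; |UZ| = 36.10 ✓.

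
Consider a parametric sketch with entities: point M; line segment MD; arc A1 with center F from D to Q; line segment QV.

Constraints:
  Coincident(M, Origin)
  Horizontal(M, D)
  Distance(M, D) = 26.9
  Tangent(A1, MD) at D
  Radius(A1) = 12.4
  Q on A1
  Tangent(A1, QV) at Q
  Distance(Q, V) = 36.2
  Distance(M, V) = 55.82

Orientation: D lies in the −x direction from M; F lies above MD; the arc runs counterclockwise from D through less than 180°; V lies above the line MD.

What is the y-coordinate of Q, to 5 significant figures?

15.428

M is at the origin; MD is horizontal with |MD| = 26.9 and D on the −x side, so D = (-26.900, 0.0000). The tangent condition forces FD to be normal to MD, so F = D + (0, 12.4) = (-26.900, 12.400). Since FQ ⟂ QV (tangency), |FV| = √(12.4² + 36.2²) = 38.265 regardless of where Q sits on A1. So V lies on both circle(M, 55.82) and circle(F, 38.265); the above-MD intersection is V = (-23.715, 50.532). Q is the foot of the tangent from V: Q = (-14.875, 15.428).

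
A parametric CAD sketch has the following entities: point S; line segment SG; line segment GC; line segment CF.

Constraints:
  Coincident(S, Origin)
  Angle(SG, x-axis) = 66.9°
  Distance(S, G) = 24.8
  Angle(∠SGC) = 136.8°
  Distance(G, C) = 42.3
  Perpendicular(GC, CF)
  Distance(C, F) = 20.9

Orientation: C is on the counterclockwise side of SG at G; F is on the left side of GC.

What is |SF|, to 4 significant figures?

60.51

S is at the origin; SG runs at 66.9° with length 24.8, so G = 24.8·(cos 66.9°, sin 66.9°) = (9.730, 22.81). ∠SGC = 136.8°, so GC runs at 66.9° + (180° − 136.8°) = 110.1° from the x-axis; with |GC| = 42.3, C = G + 42.3·(cos 110.1°, sin 110.1°) = (-4.807, 62.54). The perpendicularity gives CF at right angles to GC; with |CF| = 20.9 on the left of GC, F = C + 20.9·(-0.9391, -0.3437) = (-24.43, 55.35). Then |SF| = |F − S| = 60.51.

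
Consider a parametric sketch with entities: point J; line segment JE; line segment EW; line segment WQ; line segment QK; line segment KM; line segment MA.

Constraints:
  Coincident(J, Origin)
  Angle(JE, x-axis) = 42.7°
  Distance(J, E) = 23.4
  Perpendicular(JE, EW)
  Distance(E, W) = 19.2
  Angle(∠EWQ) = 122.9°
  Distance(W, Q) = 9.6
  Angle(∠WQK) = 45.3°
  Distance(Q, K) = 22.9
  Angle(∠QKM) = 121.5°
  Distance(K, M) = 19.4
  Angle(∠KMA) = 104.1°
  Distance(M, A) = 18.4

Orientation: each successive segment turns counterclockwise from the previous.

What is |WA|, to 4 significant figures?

26.51

J is at the origin; JE runs at 42.7° with length 23.4, so E = (17.20, 15.87). JE is perpendicular to EW, so EW runs at 132.7°; with |EW| = 19.2, W = (4.176, 29.98). ∠EWQ = 122.9° gives WQ at -170.2° from the x-axis; with |WQ| = 9.6, Q = (-5.284, 28.35). ∠WQK = 45.3° gives QK at -35.50° from the x-axis; with |QK| = 22.9, K = (13.36, 15.05). ∠QKM = 121.5° gives KM at 23.00° from the x-axis; with |KM| = 19.4, M = (31.22, 22.63). ∠KMA = 104.1° gives MA at 98.90° from the x-axis; with |MA| = 18.4, A = (28.37, 40.81). Then |WA| = |A − W| = 26.51.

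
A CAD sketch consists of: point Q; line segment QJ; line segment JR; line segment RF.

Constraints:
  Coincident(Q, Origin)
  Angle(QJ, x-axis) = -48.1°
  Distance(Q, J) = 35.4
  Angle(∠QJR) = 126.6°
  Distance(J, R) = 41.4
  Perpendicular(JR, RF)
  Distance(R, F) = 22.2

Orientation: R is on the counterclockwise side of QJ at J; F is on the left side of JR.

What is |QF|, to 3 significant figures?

62.8

Q is at the origin; QJ runs at -48.1° with length 35.4, so J = 35.4·(cos -48.1°, sin -48.1°) = (23.6, -26.3). ∠QJR = 126.6°, so JR runs at -48.1° + (180° − 126.6°) = 5.30° from the x-axis; with |JR| = 41.4, R = J + 41.4·(cos 5.30°, sin 5.30°) = (64.9, -22.5). The perpendicularity gives RF at right angles to JR; with |RF| = 22.2 on the left of JR, F = R + 22.2·(-0.0924, 0.996) = (62.8, -0.419). Then |QF| = |F − Q| = 62.8.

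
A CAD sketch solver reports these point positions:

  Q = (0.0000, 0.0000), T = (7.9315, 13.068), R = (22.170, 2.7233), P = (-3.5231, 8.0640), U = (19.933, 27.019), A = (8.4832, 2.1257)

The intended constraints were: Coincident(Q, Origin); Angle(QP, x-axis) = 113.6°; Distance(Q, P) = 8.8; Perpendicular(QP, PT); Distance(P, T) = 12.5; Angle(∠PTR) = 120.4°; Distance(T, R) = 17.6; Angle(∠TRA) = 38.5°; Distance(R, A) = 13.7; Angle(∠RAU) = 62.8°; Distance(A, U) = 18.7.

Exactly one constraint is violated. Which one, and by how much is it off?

Distance(A, U) = 18.7 — off by 8.70.

Q = (0.00, 0.00) ✓; QP at 113.6° ✓; |QP| = 8.800 ✓; ∠(QP, PT) = 90.00° ✓; |PT| = 12.50 ✓; ∠PTR = 120.4° ✓; |TR| = 17.60 ✓; ∠TRA = 38.50° ✓; |RA| = 13.70 ✓; ∠RAU = 62.80° ✓; |AU| = 27.40 ✗.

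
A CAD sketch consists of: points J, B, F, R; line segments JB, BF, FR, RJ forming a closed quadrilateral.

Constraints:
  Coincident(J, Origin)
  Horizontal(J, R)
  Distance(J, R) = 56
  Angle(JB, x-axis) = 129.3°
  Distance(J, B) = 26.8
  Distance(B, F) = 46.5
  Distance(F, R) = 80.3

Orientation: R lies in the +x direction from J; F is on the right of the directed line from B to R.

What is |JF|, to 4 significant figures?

32.59

J is at the origin; J and R share the same y with |JR| = 56.0 and R in +x, so R = (56.0, 0). JB runs at 129.3° with |JB| = 26.8, so B = (-16.97, 20.74). F is determined by |BF| = 46.5 and |FR| = 80.3 together: it lies at the intersection of circle(B, 46.5) and circle(R, 80.3). With |BR| = 75.86, the foot of the radical line on BR is 9.685 from B and the perpendicular offset is √(46.5² − 9.685²) = 45.48. Taking the right-of-BR solution: F = (-20.09, -25.66).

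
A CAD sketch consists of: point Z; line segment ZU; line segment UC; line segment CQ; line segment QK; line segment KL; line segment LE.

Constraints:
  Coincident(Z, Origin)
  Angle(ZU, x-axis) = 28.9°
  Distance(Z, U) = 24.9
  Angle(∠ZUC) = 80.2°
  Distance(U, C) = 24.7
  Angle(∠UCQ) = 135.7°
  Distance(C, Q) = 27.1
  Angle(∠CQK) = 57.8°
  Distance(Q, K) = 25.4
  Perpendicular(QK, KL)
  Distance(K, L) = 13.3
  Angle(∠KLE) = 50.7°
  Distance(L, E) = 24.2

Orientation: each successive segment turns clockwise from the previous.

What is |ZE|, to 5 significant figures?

33.906

Z is at the origin; ZU runs at 28.9° with length 24.9, so U = (21.799, 12.034). ∠ZUC = 80.2° gives UC at -70.900° from the x-axis; with |UC| = 24.7, C = (29.881, -11.307). ∠UCQ = 135.7° gives CQ at -115.20° from the x-axis; with |CQ| = 27.1, Q = (18.343, -35.827). ∠CQK = 57.8° gives QK at 122.60° from the x-axis; with |QK| = 25.4, K = (4.6580, -14.429). QK is perpendicular to KL, so KL runs at 32.600°; with |KL| = 13.3, L = (15.863, -7.2634). ∠KLE = 50.7° gives LE at -96.700° from the x-axis; with |LE| = 24.2, E = (13.039, -31.298). Then |ZE| = |E − Z| = 33.906.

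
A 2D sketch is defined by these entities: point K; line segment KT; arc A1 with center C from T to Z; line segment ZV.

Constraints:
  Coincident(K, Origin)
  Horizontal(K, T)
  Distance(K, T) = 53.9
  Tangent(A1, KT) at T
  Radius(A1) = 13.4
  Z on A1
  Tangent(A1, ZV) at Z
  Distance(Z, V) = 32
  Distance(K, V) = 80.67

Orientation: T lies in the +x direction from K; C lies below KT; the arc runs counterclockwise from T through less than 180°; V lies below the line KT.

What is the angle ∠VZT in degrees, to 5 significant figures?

113.04°

K is at the origin; KT is horizontal with |KT| = 53.9 and T on the +x side, so T = (53.900, 0.0000). Since A1 is tangent to KT there, CT ⟂ KT, so C = T + (0, -13.4) = (53.900, -13.400). Since CZ ⟂ ZV (tangency), |CV| = √(13.4² + 32.0²) = 34.692 regardless of where Z sits on A1. So V lies on both circle(K, 80.67) and circle(C, 34.692); the below-KT intersection is V = (66.446, -45.744). Z is the foot of the tangent from V: Z = (44.248, -22.695).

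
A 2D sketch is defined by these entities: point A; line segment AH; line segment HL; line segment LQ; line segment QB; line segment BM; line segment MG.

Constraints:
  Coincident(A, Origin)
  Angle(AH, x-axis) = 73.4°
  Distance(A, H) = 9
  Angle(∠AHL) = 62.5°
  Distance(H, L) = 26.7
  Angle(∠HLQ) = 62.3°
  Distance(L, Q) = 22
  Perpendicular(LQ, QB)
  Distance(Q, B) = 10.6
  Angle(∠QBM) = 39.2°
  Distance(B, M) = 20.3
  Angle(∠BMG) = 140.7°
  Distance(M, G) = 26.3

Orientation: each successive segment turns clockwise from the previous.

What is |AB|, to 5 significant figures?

7.1932

A is at the origin; AH runs at 73.4° with length 9.0, so H = (2.5712, 8.6249). ∠AHL = 62.5° gives HL at -44.100° from the x-axis; with |HL| = 26.7, L = (21.745, -9.9560). ∠HLQ = 62.3° gives LQ at -161.80° from the x-axis; with |LQ| = 22.0, Q = (0.84578, -16.827). LQ ⟂ QB, so QB runs at 108.20°; with |QB| = 10.6, B = (-2.4650, -6.7576). Then |AB| = |B − A| = 7.1932.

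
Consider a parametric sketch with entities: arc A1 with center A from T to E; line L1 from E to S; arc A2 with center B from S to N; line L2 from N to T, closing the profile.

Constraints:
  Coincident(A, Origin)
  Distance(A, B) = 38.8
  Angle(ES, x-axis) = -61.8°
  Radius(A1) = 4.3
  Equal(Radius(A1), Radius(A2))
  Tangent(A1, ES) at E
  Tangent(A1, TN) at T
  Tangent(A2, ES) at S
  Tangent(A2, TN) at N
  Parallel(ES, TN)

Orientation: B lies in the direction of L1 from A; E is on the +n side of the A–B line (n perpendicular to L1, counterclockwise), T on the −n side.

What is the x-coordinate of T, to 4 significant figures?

-3.790

The slot axis is L1's direction at -61.8°, so u = (cos -61.8°, sin -61.8°) = (0.4726, -0.8813) and n = (−sin -61.8°, cos -61.8°) = (0.8813, 0.4726). A is at the origin and B lies 38.8 along u from A, so B = 38.8·u = (18.33, -34.19). Tangency of A1 to both parallel lines with radius 4.3 puts E and T at A ± 4.3·n: E = (3.790, 2.032), T = (-3.790, -2.032). So T.x = -3.790.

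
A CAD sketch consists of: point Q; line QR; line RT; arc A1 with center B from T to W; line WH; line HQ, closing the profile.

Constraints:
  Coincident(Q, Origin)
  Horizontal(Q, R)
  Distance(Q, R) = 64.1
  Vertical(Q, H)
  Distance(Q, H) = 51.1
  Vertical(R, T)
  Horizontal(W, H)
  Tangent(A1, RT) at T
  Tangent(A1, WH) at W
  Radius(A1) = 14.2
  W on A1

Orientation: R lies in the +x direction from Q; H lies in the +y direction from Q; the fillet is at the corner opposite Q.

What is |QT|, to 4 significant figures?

73.96

Q is at the origin; Q and R share the same y with |QR| = 64.1 and R on the +x side, so R = (64.10, 0.000). QH is vertical with |QH| = 51.1 and H on the +y side, so H = (0.000, 51.10). The virtual corner opposite Q is at (64.10, 51.10). Tangency of A1 to RT means the radius BT is perpendicular to RT and the tangent condition forces BW to be normal to WH, with radius 14.2, so the center B sits 14.2 in from both sides at B = (49.90, 36.90). That places the tangent points at T = (64.10, 36.90) on RT and W = (49.90, 51.10) on WH. Then |QT| = |T − Q| = 73.96.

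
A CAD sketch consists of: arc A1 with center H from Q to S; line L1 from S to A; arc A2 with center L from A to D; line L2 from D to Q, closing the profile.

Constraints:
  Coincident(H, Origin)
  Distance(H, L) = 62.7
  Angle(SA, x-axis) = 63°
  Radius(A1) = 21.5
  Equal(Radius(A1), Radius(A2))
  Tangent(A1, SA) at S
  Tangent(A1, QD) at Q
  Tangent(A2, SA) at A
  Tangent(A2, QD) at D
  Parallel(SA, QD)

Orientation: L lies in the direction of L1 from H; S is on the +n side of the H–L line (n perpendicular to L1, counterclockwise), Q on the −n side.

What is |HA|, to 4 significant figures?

66.28

The slot axis is L1's direction at 63.0°, so u = (cos 63.0°, sin 63.0°) = (0.4540, 0.8910) and n = (−sin 63.0°, cos 63.0°) = (-0.8910, 0.4540). H is at the origin and L lies 62.7 along u from H, so L = 62.7·u = (28.47, 55.87). Tangency of A1 to both parallel lines with radius 21.5 puts S and Q at H ± 21.5·n: S = (-19.16, 9.761), Q = (19.16, -9.761). Equal radii place A and D the same way about L: A = L + 21.5·n = (9.309, 65.63), D = L − 21.5·n = (47.62, 46.11). Then |HA| = |A − H| = 66.28.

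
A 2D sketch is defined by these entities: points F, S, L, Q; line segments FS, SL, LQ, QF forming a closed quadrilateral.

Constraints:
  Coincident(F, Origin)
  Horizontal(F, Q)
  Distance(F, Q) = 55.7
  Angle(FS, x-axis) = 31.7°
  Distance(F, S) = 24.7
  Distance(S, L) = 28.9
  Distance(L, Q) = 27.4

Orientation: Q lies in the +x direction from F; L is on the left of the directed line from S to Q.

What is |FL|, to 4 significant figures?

53.55

F is at the origin; FQ is horizontal with |FQ| = 55.7 and Q in +x, so Q = (55.7, 0). FS runs at 31.7° with |FS| = 24.7, so S = (21.02, 12.98). L is determined by |SL| = 28.9 and |LQ| = 27.4 together: it lies at the intersection of circle(S, 28.9) and circle(Q, 27.4). With |SQ| = 37.03, the foot of the radical line on SQ is 19.66 from S and the perpendicular offset is √(28.9² − 19.66²) = 21.19. Taking the left-of-SQ solution: L = (46.85, 25.93).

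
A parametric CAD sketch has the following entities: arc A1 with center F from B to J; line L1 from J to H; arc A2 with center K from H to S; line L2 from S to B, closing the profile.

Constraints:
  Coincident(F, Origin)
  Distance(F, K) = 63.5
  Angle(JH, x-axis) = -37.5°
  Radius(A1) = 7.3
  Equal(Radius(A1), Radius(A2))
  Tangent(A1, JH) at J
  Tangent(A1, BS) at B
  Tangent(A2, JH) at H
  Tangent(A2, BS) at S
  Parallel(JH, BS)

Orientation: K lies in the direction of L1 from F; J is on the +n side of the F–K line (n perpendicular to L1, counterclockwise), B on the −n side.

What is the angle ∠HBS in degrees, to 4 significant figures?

12.95°

The slot axis is L1's direction at -37.5°, so u = (cos -37.5°, sin -37.5°) = (0.7934, -0.6088) and n = (−sin -37.5°, cos -37.5°) = (0.6088, 0.7934). F is at the origin and K lies 63.5 along u from F, so K = 63.5·u = (50.38, -38.66). Tangency of A1 to both parallel lines with radius 7.3 puts J and B at F ± 7.3·n: J = (4.444, 5.791), B = (-4.444, -5.791). Equal radii place H and S the same way about K: H = K + 7.3·n = (54.82, -32.86), S = K − 7.3·n = (45.93, -44.45). Then cos ∠HBS = BH·BS / (|BH||BS|), giving 12.95°.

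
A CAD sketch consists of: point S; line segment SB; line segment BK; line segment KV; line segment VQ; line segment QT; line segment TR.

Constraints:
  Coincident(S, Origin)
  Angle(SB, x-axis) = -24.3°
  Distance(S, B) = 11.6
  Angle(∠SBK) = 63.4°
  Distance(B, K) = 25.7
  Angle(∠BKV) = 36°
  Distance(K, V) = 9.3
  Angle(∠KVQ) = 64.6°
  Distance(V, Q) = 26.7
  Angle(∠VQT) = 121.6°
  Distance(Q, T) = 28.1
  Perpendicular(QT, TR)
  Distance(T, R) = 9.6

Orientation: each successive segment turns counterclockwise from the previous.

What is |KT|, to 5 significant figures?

40.529

∠KVQ = 64.6° gives VQ at -8.3000° from the x-axis; with |VQ| = 26.7, Q = (30.801, 9.3142). ∠VQT = 121.6° gives QT at 50.100° from the x-axis; with |QT| = 28.1, T = (48.826, 30.872). Then |KT| = |T − K| = 40.529.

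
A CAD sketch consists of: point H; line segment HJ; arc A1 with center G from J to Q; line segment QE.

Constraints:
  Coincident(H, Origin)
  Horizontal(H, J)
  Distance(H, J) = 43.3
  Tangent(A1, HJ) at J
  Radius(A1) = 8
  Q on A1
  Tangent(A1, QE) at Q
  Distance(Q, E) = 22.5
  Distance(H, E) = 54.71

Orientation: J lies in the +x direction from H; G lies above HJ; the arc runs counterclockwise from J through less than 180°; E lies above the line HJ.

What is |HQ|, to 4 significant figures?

51.99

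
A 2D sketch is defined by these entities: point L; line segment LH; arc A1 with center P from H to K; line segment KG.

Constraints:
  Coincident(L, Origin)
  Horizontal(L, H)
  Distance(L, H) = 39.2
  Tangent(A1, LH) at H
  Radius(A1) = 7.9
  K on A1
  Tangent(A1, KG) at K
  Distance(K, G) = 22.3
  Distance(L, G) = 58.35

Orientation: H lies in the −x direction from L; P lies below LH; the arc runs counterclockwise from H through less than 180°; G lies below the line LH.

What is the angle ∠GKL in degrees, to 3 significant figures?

108°

Checks: |PK| = 7.900 ✓; ∠(PK, KG) = 90.00° ✓; |KG| = 22.30 ✓; |LG| = 58.35 ✓.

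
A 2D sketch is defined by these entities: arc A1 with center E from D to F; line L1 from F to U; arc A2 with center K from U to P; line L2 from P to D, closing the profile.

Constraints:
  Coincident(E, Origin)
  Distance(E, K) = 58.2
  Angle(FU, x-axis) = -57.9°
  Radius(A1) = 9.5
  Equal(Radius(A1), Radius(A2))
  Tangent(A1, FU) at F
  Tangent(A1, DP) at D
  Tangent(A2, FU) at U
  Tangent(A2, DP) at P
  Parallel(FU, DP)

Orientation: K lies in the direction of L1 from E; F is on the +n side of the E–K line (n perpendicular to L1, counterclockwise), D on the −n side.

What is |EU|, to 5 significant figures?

58.970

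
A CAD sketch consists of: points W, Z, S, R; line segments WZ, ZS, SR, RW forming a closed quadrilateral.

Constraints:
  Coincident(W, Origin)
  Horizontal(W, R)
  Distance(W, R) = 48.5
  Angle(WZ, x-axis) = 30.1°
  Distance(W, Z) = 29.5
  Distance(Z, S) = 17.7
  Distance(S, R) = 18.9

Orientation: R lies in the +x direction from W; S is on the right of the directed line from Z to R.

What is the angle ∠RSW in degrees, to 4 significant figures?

168.1°

W is at the origin; W and R share the same y with |WR| = 48.5 and R in +x, so R = (48.5, 0). WZ runs at 30.1° with |WZ| = 29.5, so Z = (25.52, 14.79). S is determined by |ZS| = 17.7 and |SR| = 18.9 together: it lies at the intersection of circle(Z, 17.7) and circle(R, 18.9). With |ZR| = 27.33, the foot of the radical line on ZR is 12.86 from Z and the perpendicular offset is √(17.7² − 12.86²) = 12.16. Taking the right-of-ZR solution: S = (29.75, -2.393).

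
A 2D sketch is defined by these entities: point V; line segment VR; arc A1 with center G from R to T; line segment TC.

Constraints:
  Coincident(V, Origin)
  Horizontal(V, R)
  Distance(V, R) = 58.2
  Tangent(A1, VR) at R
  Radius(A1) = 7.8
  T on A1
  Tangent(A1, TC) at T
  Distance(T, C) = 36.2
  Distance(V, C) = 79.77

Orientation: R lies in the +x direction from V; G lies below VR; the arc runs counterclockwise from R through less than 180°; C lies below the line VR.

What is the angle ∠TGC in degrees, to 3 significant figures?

77.8°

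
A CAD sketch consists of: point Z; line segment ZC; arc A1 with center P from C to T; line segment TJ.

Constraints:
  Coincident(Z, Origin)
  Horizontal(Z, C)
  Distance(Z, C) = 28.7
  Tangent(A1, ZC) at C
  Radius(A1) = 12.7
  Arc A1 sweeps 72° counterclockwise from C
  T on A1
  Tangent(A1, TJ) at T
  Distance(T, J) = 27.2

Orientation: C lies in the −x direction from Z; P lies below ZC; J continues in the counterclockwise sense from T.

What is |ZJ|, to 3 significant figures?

60.2

On A1, C sits at bearing 90° from P; a 72° counterclockwise sweep puts T at bearing 162°, so T = P + 12.7·(cos 162°, sin 162°) = (-40.8, -8.78). Tangency of A1 to TJ means the radius PT is perpendicular to TJ, so TJ runs along (−sin 162°, cos 162°); with |TJ| = 27.2, J = (-49.2, -34.6). Then |ZJ| = |J − Z| = 60.2.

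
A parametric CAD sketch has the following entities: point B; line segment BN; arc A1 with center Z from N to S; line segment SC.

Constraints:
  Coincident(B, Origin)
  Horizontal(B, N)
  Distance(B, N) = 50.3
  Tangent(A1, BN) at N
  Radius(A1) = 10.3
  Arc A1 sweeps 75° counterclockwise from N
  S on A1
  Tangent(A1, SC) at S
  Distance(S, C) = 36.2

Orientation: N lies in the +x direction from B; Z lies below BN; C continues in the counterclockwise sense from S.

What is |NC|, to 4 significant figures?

46.78

B is at the origin; B and N share the same y with |BN| = 50.3 and N on the +x side, so N = (50.30, 0.000). The tangent condition forces ZN to be normal to BN, so Z = N + (0, -10.3) = (50.30, -10.30). On A1, N sits at bearing 90° from Z; a 75° counterclockwise sweep puts S at bearing 165°, so S = Z + 10.3·(cos 165°, sin 165°) = (40.35, -7.634). Since A1 is tangent to SC there, ZS ⟂ SC, so SC runs along (−sin 165°, cos 165°); with |SC| = 36.2, C = (30.98, -42.60). Then |NC| = |C − N| = 46.78.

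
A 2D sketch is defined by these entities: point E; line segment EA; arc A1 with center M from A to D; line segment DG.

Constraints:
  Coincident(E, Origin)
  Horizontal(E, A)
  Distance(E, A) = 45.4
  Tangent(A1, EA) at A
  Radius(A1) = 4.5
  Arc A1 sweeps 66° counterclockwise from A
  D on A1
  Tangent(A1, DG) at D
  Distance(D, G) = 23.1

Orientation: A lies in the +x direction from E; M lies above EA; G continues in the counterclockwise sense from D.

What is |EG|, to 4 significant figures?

63.52

E is at the origin; EA is horizontal with |EA| = 45.4 and A on the +x side, so A = (45.40, 0.000). The tangent condition forces MA to be normal to EA, so M = A + (0, 4.5) = (45.40, 4.500). On A1, A sits at bearing -90° from M; a 66° counterclockwise sweep puts D at bearing -24°, so D = M + 4.5·(cos -24°, sin -24°) = (49.51, 2.670). Tangency of A1 to DG means the radius MD is perpendicular to DG, so DG runs along (−sin -24°, cos -24°); with |DG| = 23.1, G = (58.91, 23.77). Then |EG| = |G − E| = 63.52.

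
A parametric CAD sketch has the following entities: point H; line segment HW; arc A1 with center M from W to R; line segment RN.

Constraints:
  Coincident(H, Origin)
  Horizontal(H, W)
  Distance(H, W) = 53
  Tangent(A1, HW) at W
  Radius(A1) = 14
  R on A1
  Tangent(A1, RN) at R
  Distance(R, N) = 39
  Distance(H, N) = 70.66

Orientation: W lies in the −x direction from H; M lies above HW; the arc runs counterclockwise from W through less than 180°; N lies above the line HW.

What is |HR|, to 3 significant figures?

42.3

Checks: |MW| = 14.00 ✓; |MR| = 14.00 ✓; ∠(MR, RN) = 90.00° ✓; |RN| = 39.00 ✓; |HN| = 70.66 ✓.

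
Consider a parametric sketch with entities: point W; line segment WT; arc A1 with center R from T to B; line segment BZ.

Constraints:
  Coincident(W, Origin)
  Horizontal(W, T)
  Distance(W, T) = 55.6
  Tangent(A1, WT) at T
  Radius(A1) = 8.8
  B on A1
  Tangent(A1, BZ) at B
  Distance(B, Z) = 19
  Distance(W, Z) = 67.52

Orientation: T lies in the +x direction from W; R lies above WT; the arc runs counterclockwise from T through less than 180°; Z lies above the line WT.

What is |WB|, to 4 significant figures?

65.09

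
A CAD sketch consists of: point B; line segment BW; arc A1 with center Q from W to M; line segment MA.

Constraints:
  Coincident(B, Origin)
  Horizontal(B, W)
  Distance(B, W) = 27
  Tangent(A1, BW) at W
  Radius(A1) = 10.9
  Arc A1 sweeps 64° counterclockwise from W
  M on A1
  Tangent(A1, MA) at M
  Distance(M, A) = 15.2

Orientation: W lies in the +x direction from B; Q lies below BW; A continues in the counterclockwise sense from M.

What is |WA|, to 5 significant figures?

25.736

On A1, W sits at bearing 90° from Q; a 64° counterclockwise sweep puts M at bearing 154°, so M = Q + 10.9·(cos 154°, sin 154°) = (17.203, -6.1218). A1 meets MA tangentially, so QM is at right angles to MA, so MA runs along (−sin 154°, cos 154°); with |MA| = 15.2, A = (10.540, -19.783). Then |WA| = |A − W| = 25.736.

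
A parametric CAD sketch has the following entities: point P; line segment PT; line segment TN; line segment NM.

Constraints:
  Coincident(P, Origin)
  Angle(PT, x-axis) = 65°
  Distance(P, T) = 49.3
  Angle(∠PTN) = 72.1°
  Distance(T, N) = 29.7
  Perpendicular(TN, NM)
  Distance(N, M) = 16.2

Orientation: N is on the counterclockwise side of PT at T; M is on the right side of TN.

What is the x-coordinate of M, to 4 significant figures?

-6.635

∠PTN = 72.1°, so TN runs at 65.0° + (180° − 72.1°) = 172.9° from the x-axis; with |TN| = 29.7, N = T + 29.7·(cos 172.9°, sin 172.9°) = (-8.637, 48.35). TN ⟂ NM; with |NM| = 16.2 on the right of TN, M = N + 16.2·(0.1236, 0.9923) = (-6.635, 64.43). So M.x = -6.635.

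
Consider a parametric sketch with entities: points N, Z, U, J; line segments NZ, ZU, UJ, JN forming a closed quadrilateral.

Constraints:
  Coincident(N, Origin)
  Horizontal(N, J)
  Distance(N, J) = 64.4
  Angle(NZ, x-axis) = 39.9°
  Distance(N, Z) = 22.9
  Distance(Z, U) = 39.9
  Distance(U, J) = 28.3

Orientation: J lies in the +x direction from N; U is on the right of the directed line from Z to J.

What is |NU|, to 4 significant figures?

45.12

Checks: |ZU| = 39.90 ✓; |UJ| = 28.30 ✓.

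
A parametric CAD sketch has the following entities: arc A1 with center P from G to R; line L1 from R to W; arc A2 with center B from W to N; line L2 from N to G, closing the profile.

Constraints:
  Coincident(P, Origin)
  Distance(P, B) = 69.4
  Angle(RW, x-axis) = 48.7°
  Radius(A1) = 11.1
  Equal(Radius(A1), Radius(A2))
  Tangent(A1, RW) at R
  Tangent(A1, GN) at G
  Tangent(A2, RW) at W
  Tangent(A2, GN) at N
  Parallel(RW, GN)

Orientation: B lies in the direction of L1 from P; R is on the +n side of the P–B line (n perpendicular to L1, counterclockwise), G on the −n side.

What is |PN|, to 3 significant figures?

70.3

The slot axis is L1's direction at 48.7°, so u = (cos 48.7°, sin 48.7°) = (0.660, 0.751) and n = (−sin 48.7°, cos 48.7°) = (-0.751, 0.660). P is at the origin and B lies 69.4 along u from P, so B = 69.4·u = (45.8, 52.1). Tangency of A1 to both parallel lines with radius 11.1 puts R and G at P ± 11.1·n: R = (-8.34, 7.33), G = (8.34, -7.33). Equal radii place W and N the same way about B: W = B + 11.1·n = (37.5, 59.5), N = B − 11.1·n = (54.1, 44.8). Then |PN| = |N − P| = 70.3.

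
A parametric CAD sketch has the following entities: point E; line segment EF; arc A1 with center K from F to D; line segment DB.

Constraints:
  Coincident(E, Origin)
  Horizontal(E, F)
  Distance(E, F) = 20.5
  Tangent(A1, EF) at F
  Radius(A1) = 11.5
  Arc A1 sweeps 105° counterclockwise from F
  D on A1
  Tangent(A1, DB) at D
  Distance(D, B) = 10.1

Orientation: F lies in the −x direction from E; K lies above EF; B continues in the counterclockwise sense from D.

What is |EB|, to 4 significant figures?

27.04

E is at the origin; E and F share the same y with |EF| = 20.5 and F on the −x side, so F = (-20.50, 0.000). The tangent condition forces KF to be normal to EF, so K = F + (0, 11.5) = (-20.50, 11.50). On A1, F sits at bearing -90° from K; a 105° counterclockwise sweep puts D at bearing 15°, so D = K + 11.5·(cos 15°, sin 15°) = (-9.392, 14.48). Tangency of A1 to DB means the radius KD is perpendicular to DB, so DB runs along (−sin 15°, cos 15°); with |DB| = 10.1, B = (-12.01, 24.23). Then |EB| = |B − E| = 27.04.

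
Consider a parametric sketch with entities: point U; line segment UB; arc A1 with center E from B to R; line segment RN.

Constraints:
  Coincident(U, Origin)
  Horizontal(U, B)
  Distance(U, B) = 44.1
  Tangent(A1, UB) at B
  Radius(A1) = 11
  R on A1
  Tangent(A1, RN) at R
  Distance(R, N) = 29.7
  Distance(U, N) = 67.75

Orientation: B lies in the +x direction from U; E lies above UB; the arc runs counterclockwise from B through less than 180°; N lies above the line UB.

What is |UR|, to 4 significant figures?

56.27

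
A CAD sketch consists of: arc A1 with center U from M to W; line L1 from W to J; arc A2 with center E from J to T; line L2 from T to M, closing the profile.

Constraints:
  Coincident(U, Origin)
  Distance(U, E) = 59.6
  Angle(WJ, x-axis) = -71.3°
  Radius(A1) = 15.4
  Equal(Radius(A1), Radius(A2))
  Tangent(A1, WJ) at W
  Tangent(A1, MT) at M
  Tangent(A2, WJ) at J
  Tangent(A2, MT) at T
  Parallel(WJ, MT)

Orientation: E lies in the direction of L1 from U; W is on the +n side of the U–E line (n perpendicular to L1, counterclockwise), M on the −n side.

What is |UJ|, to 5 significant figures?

61.557

The slot axis is L1's direction at -71.3°, so u = (cos -71.3°, sin -71.3°) = (0.32061, -0.94721) and n = (−sin -71.3°, cos -71.3°) = (0.94721, 0.32061). U is at the origin and E lies 59.6 along u from U, so E = 59.6·u = (19.109, -56.454). Tangency of A1 to both parallel lines with radius 15.4 puts W and M at U ± 15.4·n: W = (14.587, 4.9374), M = (-14.587, -4.9374). Equal radii place J and T the same way about E: J = E + 15.4·n = (33.696, -51.516), T = E − 15.4·n = (4.5215, -61.391). Then |UJ| = |J − U| = 61.557.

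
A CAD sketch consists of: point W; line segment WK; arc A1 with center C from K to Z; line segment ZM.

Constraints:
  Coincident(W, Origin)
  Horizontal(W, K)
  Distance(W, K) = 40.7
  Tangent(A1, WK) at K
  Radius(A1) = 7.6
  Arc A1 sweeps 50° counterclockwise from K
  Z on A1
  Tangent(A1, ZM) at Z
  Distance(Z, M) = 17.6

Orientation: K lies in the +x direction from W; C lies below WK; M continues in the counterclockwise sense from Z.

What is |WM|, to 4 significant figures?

28.59

W is at the origin; W and K share the same y with |WK| = 40.7 and K on the +x side, so K = (40.70, 0.000). Tangency of A1 to WK means the radius CK is perpendicular to WK, so C = K + (0, -7.6) = (40.70, -7.600). On A1, K sits at bearing 90° from C; a 50° counterclockwise sweep puts Z at bearing 140°, so Z = C + 7.6·(cos 140°, sin 140°) = (34.88, -2.715). The tangent condition forces CZ to be normal to ZM, so ZM runs along (−sin 140°, cos 140°); with |ZM| = 17.6, M = (23.57, -16.20). Then |WM| = |M − W| = 28.59.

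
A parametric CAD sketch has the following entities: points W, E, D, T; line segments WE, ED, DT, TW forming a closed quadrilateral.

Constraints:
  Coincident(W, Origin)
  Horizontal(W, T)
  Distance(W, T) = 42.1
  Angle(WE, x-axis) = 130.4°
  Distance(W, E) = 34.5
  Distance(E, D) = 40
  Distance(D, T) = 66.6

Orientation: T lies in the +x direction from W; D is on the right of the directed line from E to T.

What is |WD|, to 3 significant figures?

26.8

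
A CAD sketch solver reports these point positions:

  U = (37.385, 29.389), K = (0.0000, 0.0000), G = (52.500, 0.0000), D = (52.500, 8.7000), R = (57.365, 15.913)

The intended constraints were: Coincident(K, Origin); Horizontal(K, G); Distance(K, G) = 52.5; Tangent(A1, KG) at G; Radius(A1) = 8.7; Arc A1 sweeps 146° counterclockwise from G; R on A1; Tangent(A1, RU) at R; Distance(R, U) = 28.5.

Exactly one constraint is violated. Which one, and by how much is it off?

Distance(R, U) = 28.5 — off by 4.40.

K = (0.00, 0.00) ✓; K.y = 0.00, G.y = 0.00 ✓; |KG| = 52.50 ✓; ∠(DG, GK) = 90.00° ✓; |DG| = 8.700 ✓; bearing(D→R) − bearing(D→G) = 146.0° ✓; |DR| = 8.700 ✓; ∠(DR, RU) = 90.00° ✓; |RU| = 24.10 ✗.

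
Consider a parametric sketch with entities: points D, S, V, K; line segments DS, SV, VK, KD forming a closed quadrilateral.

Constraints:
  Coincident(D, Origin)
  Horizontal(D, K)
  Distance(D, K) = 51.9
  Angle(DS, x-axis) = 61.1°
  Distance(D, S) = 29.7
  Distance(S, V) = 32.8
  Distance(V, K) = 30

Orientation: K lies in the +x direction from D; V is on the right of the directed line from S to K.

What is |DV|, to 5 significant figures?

23.194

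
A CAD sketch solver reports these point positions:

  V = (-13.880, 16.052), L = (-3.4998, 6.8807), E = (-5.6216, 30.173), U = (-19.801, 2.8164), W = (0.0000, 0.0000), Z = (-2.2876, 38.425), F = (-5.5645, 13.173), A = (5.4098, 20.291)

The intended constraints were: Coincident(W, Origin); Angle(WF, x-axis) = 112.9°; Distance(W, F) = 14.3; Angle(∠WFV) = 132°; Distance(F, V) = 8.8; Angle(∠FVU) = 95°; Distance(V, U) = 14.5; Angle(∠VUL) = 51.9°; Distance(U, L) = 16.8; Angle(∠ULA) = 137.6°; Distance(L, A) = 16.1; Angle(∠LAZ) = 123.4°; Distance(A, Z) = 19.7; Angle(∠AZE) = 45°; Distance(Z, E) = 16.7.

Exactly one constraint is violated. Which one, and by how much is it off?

Distance(Z, E) = 16.7 — off by 7.80.

W = (0.00, 0.00) ✓; WF at 112.9° ✓; |WF| = 14.30 ✓; ∠WFV = 132.0° ✓; |FV| = 8.800 ✓; ∠FVU = 95.00° ✓; |VU| = 14.50 ✓; ∠VUL = 51.90° ✓; |UL| = 16.80 ✓; ∠ULA = 137.6° ✓; |LA| = 16.10 ✓; ∠LAZ = 123.4° ✓; |AZ| = 19.70 ✓; ∠AZE = 45.00° ✓; |ZE| = 8.900 ✗.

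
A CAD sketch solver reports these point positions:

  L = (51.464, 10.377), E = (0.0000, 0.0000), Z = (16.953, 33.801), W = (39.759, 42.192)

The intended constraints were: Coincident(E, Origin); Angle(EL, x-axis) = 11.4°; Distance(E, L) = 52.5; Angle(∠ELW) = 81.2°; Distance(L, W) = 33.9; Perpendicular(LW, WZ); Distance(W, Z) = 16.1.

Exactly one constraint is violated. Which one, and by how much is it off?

Distance(W, Z) = 16.1 — off by 8.20.

E = (0.00, 0.00) ✓; EL at 11.40° ✓; |EL| = 52.50 ✓; ∠ELW = 81.20° ✓; |LW| = 33.90 ✓; ∠(LW, WZ) = 90.00° ✓; |WZ| = 24.30 ✗.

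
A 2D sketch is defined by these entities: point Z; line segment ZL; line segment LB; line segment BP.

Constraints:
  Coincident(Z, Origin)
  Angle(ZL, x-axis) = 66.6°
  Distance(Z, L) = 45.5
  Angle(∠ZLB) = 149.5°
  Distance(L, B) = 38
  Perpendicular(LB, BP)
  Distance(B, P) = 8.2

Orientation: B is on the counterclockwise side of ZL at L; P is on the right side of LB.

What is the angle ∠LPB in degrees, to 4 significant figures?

77.82°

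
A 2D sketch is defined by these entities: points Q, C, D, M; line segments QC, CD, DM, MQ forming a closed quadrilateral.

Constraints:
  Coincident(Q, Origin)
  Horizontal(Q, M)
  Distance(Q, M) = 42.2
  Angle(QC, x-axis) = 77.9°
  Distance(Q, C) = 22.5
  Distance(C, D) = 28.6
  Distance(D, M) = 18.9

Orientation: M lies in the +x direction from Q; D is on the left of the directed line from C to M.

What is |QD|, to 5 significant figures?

36.621

Checks: |QM| = 42.20 ✓; |QC| = 22.50 ✓; |CD| = 28.60 ✓; |DM| = 18.90 ✓.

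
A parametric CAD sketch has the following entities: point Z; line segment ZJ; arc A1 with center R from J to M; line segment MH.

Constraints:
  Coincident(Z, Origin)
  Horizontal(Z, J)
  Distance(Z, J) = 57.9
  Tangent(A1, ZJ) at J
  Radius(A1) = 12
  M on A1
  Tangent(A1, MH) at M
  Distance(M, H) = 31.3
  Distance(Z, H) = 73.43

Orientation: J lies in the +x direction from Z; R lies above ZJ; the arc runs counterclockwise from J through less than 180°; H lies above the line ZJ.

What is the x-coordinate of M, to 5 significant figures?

69.068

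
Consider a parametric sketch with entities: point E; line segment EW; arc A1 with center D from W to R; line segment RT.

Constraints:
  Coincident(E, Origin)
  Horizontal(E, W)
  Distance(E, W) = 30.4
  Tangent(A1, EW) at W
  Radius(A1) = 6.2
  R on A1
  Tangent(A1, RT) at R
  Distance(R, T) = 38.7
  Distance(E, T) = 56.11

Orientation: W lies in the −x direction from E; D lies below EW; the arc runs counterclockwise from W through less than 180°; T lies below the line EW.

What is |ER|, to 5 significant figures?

37.194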